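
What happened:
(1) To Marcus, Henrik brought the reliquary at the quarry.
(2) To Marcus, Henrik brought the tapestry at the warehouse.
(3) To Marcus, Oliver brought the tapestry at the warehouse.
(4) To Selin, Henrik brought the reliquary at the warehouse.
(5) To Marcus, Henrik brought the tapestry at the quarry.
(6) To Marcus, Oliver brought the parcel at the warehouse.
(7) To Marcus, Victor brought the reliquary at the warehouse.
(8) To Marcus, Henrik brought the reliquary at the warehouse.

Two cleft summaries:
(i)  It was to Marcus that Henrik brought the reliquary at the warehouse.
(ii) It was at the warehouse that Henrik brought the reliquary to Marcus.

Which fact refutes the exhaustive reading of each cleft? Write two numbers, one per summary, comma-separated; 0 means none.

Summary (i) focuses "Marcus" (the recipient); background agent = Henrik, thing = the reliquary, setting = at the warehouse. Fact (4) matches that background with recipient = Selin — refutes (i).
Summary (ii) focuses "at the warehouse" (the setting); background agent = Henrik, thing = the reliquary, recipient = Marcus. Fact (1) matches that background with setting = at the quarry — refutes (ii).

4, 1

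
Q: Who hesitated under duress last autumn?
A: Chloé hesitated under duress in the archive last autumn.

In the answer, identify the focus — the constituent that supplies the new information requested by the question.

The wh-word "who" asks about the subject (agent).
In the answer, "under duress" and "last autumn" are given — repeated from the question.
"in the archive" is also new, but it specifies the location, which is not what the question asks about — so it is not the focus.
The constituent filling the subject (agent) gap is "Chloé"; that is the focus.

Chloé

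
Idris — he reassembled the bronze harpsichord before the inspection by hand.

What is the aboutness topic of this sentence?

The construction explicitly marks "Idris" as what the sentence is about — the topic.
The remainder of the clause is the comment (what is said about the topic).

Idris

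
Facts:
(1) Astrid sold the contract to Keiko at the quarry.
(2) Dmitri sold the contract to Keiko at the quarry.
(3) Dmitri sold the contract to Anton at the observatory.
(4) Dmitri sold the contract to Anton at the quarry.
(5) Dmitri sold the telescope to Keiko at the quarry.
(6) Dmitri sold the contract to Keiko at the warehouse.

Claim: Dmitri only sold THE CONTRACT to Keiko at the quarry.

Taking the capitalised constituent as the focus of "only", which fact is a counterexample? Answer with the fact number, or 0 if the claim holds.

Focus (in capitals) is "the contract" — the thing. "Only" excludes alternative things while holding fixed agent = Dmitri, recipient = Keiko, setting = at the quarry.
Fact (5) matches on agent = Dmitri, recipient = Keiko, setting = at the quarry, but has thing = the telescope instead. That refutes the claim.

5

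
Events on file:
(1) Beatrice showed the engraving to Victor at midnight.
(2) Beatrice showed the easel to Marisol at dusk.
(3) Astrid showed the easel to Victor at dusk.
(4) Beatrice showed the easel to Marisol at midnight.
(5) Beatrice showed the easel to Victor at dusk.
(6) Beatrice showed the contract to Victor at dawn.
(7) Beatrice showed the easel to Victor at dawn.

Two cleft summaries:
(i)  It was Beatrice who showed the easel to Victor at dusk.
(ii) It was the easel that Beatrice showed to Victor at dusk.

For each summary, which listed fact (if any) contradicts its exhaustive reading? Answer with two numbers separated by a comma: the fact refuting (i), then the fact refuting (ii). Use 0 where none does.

3, 0

(i): focus "Beatrice". Looking for same thing, recipient, setting (the easel / Victor / at dusk) with some other agent — fact (3) has Astrid there. Refuted.
(ii): focus "the easel". No fact shares same agent, recipient, setting (Beatrice / Victor / at dusk) with a different thing. 0.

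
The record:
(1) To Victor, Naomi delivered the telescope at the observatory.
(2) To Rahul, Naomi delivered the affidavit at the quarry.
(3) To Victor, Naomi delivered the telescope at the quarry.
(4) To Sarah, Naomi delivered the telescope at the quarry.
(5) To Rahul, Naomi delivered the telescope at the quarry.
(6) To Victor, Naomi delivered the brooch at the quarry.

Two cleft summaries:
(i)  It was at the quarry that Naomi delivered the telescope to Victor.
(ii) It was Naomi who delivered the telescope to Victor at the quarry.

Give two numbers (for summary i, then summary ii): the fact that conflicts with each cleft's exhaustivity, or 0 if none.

(i): focus "at the quarry". Looking for Naomi as agent and the telescope as thing and Victor as recipient with some other setting — fact (1) has at the observatory there. Refuted.
(ii): focus "Naomi". No fact shares the telescope as thing and Victor as recipient and at the quarry as setting with a different agent. 0.

1, 0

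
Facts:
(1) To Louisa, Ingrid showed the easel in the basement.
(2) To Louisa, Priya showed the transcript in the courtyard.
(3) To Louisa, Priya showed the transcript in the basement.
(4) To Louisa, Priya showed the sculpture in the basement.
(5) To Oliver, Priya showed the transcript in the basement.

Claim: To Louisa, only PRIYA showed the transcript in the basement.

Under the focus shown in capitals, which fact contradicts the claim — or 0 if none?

0

Focus (in capitals) is "Priya" — the agent. "Only" excludes alternative agents while holding fixed same thing, recipient, setting (the transcript / Louisa / in the basement).
No fact matches same thing, recipient, setting (the transcript / Louisa / in the basement) with a different agent — every other fact differs on at least one backgrounded slot. So no fact refutes it.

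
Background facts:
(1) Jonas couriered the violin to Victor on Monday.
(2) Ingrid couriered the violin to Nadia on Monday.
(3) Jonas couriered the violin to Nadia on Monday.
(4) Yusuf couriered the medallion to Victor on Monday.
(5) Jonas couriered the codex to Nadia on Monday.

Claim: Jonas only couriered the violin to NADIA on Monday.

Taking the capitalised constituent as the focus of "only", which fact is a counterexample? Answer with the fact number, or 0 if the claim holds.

1

The capitals mark "Nadia" as focus. So "only" rules out other recipients, with the rest (same agent, thing, setting (Jonas / the violin / on Monday)) as background.
Fact (1) matches on same agent, thing, setting (Jonas / the violin / on Monday), but has recipient = Victor instead. That refutes the claim.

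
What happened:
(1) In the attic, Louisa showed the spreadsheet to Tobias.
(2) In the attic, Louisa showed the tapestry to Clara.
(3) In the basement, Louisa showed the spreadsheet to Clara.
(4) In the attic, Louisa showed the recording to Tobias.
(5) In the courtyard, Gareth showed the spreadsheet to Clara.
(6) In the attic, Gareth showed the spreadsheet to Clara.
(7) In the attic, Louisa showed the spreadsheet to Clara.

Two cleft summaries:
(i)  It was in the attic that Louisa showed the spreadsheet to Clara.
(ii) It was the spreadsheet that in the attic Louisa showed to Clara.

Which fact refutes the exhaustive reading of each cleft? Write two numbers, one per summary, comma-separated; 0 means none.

3, 2

Summary (i) focuses "in the attic" (the setting); background same agent, thing, recipient (Louisa / the spreadsheet / Clara). Fact (3) matches that background with setting = in the basement — refutes (i).
Summary (ii) focuses "the spreadsheet" (the thing); background same agent, recipient, setting (Louisa / Clara / in the attic). Fact (2) matches that background with thing = the tapestry — refutes (ii).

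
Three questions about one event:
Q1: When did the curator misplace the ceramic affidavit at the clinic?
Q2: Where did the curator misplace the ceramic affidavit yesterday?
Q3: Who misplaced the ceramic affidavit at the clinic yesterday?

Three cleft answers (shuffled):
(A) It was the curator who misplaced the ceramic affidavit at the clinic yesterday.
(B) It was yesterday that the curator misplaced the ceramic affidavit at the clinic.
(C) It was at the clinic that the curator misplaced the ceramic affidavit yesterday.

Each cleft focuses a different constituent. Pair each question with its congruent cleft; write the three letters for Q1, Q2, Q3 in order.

BCA

Q1 asks about the time; cleft (B) focuses "yesterday", which is the time — so Q1 → B.
Q2 asks about the location; cleft (C) focuses "at the clinic", which is the location — so Q2 → C.
Q3 asks about the subject (agent); cleft (A) focuses "the curator", which is the subject (agent) — so Q3 → A.
Mapping: Q1→B, Q2→C, Q3→A.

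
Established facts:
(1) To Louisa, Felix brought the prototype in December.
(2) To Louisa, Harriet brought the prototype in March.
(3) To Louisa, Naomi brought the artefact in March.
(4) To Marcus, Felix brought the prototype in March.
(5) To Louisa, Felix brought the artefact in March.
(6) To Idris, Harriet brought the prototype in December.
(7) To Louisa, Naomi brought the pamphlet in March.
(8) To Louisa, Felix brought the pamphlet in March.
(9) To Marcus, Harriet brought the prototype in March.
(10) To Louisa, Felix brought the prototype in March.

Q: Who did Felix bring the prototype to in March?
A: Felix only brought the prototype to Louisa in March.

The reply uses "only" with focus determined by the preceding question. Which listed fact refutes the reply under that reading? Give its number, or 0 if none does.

Answering "Who did ... to ...?" puts focus on the recipient — here, "Louisa".
So "only" ranges over recipients; the rest (same agent, thing, setting (Felix / the prototype / in March)) is presupposed.
Fact (4) shares the background with a different recipient (Marcus) — counterexample.
(Fact (1) would refute a reading with focus on the setting — but that is not what the question asks.)

4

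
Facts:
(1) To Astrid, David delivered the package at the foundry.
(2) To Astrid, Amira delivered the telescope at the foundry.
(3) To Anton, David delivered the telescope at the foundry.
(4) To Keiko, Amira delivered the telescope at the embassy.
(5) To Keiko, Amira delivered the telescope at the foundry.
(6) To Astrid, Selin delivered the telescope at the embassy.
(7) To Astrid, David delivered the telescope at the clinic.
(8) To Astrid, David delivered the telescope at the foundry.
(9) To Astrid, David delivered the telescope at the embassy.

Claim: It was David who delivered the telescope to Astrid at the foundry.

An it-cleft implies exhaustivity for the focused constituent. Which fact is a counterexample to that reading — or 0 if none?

2

Focus of the cleft: "David" (the agent). Presupposed background: same thing, recipient, setting (the telescope / Astrid / at the foundry).
Exhaustivity: David is the only agent satisfying that background.
Fact (2) shares the background but with agent = Amira; exhaustivity is violated.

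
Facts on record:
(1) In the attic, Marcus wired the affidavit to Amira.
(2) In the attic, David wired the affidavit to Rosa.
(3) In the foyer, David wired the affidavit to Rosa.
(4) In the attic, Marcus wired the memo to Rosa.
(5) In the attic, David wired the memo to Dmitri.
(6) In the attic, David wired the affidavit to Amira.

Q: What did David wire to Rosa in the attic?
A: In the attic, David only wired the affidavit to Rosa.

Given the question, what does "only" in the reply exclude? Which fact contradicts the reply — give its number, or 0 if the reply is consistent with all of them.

Answering "What did ...?" puts focus on the thing — here, "the affidavit".
"Only" then excludes alternative things while the background — same agent, recipient, setting (David / Rosa / in the attic) — is held fixed.
No fact keeps same agent, recipient, setting (David / Rosa / in the attic) while changing the thing; every other fact differs on something backgrounded. The reply stands.
(Fact (3) would refute a reading with focus on the setting — but that is not what the question asks.)

0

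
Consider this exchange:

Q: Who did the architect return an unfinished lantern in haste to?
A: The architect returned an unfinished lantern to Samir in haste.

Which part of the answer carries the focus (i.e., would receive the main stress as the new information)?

to Samir

The wh-word "who" asks about the recipient.
In the answer, "the architect", "an unfinished lantern" and "in haste" are given — repeated from the question.
The constituent filling the recipient gap is "to Samir"; that is the focus and would carry nuclear stress.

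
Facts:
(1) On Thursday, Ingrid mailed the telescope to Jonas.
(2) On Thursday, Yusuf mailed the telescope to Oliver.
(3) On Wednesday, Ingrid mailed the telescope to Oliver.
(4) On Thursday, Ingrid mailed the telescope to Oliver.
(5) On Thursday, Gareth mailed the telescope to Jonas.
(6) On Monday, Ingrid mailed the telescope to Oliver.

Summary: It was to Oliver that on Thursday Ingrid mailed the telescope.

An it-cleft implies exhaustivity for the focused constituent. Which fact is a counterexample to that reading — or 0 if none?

Focus of the cleft: "Oliver" (the recipient). Presupposed background: Ingrid as agent and the telescope as thing and on Thursday as setting.
The exhaustive reading says no other recipient fits that background.
But fact (1) also has Ingrid as agent and the telescope as thing and on Thursday as setting, with recipient = Jonas — so the exhaustive reading fails.

1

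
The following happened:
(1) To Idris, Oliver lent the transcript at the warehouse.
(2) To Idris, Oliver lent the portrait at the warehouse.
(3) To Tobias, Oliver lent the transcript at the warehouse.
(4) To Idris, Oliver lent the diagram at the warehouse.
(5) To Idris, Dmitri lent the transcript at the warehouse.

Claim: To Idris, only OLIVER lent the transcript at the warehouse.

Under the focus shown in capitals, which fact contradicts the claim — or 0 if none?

5

Focus (in capitals) is "Oliver" — the agent. "Only" excludes alternative agents while holding fixed same thing, recipient, setting (the transcript / Idris / at the warehouse).
Fact (5) matches on same thing, recipient, setting (the transcript / Idris / at the warehouse), but has agent = Dmitri instead. That refutes the claim.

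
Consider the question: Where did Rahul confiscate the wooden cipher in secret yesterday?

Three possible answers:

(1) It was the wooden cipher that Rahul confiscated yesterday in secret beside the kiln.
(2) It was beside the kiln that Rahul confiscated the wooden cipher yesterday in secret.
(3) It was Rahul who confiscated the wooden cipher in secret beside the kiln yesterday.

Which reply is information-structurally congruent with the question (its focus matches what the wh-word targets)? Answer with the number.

2

The question word "where" targets the location.
Option (1) clefts "the wooden cipher" — the direct object, not what was asked.
Option (2) clefts "beside the kiln" — that matches what the question asks about.
Option (3) clefts "Rahul" — the subject (agent), not what was asked.
So the congruent reply is (2).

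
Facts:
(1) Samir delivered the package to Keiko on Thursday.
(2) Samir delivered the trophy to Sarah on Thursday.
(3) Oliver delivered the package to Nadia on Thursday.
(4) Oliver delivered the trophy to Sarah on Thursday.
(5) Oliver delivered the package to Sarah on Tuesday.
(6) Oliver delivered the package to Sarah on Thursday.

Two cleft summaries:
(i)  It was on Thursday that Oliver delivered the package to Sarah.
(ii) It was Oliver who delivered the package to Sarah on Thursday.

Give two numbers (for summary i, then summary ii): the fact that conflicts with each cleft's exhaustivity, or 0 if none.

(i): focus "on Thursday". Looking for Oliver as agent and the package as thing and Sarah as recipient with some other setting — fact (5) has on Tuesday there. Refuted.
(ii): focus "Oliver". No fact shares the package as thing and Sarah as recipient and on Thursday as setting with a different agent. 0.

5, 0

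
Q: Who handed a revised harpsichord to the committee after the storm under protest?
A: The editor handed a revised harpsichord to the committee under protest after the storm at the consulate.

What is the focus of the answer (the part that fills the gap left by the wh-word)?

The wh-word "who" asks about the subject (agent).
In the answer, "a revised harpsichord", "to the committee", "after the storm" and "under protest" are given — repeated from the question.
"at the consulate" is also new, but it specifies the location, which is not what the question asks about — so it is not the focus.
The constituent filling the subject (agent) gap is "the editor"; that is the focus.

the editor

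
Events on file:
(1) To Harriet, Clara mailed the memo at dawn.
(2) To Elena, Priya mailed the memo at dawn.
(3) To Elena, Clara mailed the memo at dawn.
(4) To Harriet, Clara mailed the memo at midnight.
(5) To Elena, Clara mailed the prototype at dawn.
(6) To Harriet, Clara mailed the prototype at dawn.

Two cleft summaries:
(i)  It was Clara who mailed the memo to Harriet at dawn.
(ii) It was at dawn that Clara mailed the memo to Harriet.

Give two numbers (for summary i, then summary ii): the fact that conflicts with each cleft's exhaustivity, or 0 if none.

Summary (i) focuses "Clara" (the agent); background thing = the memo, recipient = Harriet, setting = at dawn. No fact matches that background with a different agent, so 0.
Summary (ii) focuses "at dawn" (the setting); background agent = Clara, thing = the memo, recipient = Harriet. Fact (4) matches that background with setting = at midnight — refutes (ii).

0, 4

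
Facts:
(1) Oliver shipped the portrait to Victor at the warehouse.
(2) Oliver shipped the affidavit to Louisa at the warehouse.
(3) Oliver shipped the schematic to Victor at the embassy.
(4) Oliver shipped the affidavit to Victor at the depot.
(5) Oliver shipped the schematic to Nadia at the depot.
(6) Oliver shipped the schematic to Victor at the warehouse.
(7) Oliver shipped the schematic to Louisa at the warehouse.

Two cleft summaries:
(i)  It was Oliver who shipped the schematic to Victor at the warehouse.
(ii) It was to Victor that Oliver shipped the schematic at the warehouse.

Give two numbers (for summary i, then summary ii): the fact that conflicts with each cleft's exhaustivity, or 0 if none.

(i): focus "Oliver". No fact shares thing = the schematic, recipient = Victor, setting = at the warehouse with a different agent. 0.
(ii): focus "Victor". Looking for agent = Oliver, thing = the schematic, setting = at the warehouse with some other recipient — fact (7) has Louisa there. Refuted.

0, 7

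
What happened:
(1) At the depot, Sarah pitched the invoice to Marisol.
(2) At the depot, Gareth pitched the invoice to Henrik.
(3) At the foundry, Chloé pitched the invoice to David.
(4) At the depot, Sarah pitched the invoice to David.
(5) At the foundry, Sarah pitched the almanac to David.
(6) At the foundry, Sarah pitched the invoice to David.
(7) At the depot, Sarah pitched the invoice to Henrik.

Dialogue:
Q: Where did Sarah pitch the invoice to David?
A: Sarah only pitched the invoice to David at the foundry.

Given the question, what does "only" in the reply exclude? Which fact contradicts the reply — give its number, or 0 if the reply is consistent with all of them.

Answering "Where did ...?" puts focus on the setting — here, "at the foundry".
So "only" ranges over settings; the rest (agent = Sarah, thing = the invoice, recipient = David) is presupposed.
Fact (4) keeps agent = Sarah, thing = the invoice, recipient = David but has setting = at the depot; that refutes the reply.
(Fact (5) would refute a reading with focus on the thing — but that is not what the question asks.)

4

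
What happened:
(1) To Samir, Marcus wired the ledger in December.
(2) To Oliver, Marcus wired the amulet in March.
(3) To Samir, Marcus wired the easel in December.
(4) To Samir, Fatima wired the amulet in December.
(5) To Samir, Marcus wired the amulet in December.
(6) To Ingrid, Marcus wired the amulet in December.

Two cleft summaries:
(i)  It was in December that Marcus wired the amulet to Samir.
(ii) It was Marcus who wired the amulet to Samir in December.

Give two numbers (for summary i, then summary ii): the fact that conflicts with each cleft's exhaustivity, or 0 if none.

0, 4

(i): focus "in December". No fact shares same agent, thing, recipient (Marcus / the amulet / Samir) with a different setting. 0.
(ii): focus "Marcus". Looking for same thing, recipient, setting (the amulet / Samir / in December) with some other agent — fact (4) has Fatima there. Refuted.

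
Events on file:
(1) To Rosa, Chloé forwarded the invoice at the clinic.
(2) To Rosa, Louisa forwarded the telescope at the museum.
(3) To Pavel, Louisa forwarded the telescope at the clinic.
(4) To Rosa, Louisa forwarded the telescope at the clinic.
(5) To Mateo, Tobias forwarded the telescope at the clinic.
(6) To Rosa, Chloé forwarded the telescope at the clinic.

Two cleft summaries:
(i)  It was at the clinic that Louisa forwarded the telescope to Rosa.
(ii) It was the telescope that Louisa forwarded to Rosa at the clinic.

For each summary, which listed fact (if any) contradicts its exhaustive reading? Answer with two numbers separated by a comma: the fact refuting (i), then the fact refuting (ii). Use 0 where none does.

Summary (i) focuses "at the clinic" (the setting); background same agent, thing, recipient (Louisa / the telescope / Rosa). Fact (2) matches that background with setting = at the museum — refutes (i).
Summary (ii) focuses "the telescope" (the thing); background same agent, recipient, setting (Louisa / Rosa / at the clinic). No fact matches that background with a different thing, so 0.

2, 0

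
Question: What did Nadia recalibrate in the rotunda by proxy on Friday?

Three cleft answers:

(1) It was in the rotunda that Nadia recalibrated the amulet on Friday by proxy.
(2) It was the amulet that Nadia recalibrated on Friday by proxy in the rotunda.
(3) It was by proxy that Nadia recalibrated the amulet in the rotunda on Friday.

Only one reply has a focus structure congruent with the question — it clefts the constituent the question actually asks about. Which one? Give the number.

2

The question word "what" targets the direct object.
Option (1) clefts "in the rotunda" — the location, not what was asked.
Option (2) clefts "the amulet" — that matches what the question asks about.
Option (3) clefts "by proxy" — the manner, not what was asked.
So the congruent reply is (2).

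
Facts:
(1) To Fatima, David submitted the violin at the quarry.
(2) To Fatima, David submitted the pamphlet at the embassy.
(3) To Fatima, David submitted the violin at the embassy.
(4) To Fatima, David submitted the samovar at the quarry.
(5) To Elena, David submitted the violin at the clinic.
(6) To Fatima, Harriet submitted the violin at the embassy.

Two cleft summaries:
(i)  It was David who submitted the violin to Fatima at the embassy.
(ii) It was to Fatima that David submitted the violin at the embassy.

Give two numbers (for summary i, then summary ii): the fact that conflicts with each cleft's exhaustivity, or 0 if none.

6, 0

(i): focus "David". Looking for thing = the violin, recipient = Fatima, setting = at the embassy with some other agent — fact (6) has Harriet there. Refuted.
(ii): focus "Fatima". No fact shares agent = David, thing = the violin, setting = at the embassy with a different recipient. 0.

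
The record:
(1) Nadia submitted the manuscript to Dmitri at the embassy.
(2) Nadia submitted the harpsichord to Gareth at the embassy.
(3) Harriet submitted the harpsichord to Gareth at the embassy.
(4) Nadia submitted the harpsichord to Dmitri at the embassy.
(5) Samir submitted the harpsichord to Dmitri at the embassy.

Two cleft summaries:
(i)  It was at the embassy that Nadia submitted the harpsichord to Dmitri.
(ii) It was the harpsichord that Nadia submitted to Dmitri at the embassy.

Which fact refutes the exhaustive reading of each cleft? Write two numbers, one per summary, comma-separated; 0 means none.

Summary (i) focuses "at the embassy" (the setting); background Nadia as agent and the harpsichord as thing and Dmitri as recipient. No fact matches that background with a different setting, so 0.
Summary (ii) focuses "the harpsichord" (the thing); background Nadia as agent and Dmitri as recipient and at the embassy as setting. Fact (1) matches that background with thing = the manuscript — refutes (ii).

0, 1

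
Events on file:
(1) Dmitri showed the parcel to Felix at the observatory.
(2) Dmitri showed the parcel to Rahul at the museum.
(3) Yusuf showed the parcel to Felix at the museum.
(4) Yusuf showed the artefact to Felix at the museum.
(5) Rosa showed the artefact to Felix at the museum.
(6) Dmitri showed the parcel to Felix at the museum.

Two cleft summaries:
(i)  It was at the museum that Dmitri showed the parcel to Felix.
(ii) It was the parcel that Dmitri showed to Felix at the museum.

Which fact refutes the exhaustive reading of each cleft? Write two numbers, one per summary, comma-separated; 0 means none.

1, 0

Summary (i) focuses "at the museum" (the setting); background Dmitri as agent and the parcel as thing and Felix as recipient. Fact (1) matches that background with setting = at the observatory — refutes (i).
Summary (ii) focuses "the parcel" (the thing); background Dmitri as agent and Felix as recipient and at the museum as setting. No fact matches that background with a different thing, so 0.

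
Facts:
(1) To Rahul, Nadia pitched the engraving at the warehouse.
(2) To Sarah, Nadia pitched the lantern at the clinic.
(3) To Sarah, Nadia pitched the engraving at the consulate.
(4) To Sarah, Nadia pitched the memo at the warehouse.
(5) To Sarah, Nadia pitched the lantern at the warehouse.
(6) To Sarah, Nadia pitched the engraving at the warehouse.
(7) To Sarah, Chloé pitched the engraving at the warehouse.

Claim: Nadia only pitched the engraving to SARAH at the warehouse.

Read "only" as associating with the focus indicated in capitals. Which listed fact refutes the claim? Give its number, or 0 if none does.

1

The capitals mark "Sarah" as focus. So "only" rules out other recipients, with the rest (same agent, thing, setting (Nadia / the engraving / at the warehouse)) as background.
Fact (1) matches on same agent, thing, setting (Nadia / the engraving / at the warehouse), but has recipient = Rahul instead. That refutes the claim.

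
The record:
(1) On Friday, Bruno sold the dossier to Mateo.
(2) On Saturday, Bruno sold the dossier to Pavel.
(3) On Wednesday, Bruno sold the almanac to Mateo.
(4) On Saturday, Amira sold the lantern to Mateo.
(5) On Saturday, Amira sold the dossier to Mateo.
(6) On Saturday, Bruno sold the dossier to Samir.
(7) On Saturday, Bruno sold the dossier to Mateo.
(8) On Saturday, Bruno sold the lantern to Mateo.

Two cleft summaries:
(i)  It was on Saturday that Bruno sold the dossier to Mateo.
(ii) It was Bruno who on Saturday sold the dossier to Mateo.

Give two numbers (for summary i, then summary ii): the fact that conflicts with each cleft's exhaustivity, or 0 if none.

Summary (i) focuses "on Saturday" (the setting); background agent = Bruno, thing = the dossier, recipient = Mateo. Fact (1) matches that background with setting = on Friday — refutes (i).
Summary (ii) focuses "Bruno" (the agent); background thing = the dossier, recipient = Mateo, setting = on Saturday. Fact (5) matches that background with agent = Amira — refutes (ii).

1, 5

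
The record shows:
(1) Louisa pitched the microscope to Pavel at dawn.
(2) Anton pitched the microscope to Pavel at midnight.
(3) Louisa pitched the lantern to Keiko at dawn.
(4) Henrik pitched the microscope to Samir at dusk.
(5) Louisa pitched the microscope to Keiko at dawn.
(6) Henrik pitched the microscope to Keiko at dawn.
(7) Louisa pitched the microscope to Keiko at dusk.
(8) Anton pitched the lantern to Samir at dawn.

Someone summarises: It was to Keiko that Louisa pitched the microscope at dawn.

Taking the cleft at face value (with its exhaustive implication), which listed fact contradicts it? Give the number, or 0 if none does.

The cleft puts "Keiko" in focus and presupposes the open proposition with agent = Louisa, thing = the microscope, setting = at dawn.
The exhaustive reading says no other recipient fits that background.
Fact (1) shares the background but with recipient = Pavel; exhaustivity is violated.

1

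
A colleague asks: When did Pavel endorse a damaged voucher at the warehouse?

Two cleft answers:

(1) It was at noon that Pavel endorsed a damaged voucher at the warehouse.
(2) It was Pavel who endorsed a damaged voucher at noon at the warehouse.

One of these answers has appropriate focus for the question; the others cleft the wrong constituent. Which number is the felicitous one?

The question word "when" targets the time.
Option (1) clefts "at noon" — that matches what the question asks about.
Option (2) clefts "Pavel" — the subject (agent), not what was asked.
So the congruent reply is (1).

1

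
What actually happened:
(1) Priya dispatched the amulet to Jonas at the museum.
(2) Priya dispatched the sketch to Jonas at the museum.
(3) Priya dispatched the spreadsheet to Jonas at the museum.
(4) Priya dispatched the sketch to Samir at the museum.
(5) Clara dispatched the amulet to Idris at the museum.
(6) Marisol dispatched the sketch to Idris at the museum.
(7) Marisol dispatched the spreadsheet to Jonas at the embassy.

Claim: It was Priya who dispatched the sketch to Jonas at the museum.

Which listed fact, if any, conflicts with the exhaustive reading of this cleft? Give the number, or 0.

0

The cleft puts "Priya" in focus and presupposes the open proposition with thing = the sketch, recipient = Jonas, setting = at the museum.
The exhaustive reading says no other agent fits that background.
Every other fact differs from the presupposition on some backgrounded slot, so none challenges the exhaustivity.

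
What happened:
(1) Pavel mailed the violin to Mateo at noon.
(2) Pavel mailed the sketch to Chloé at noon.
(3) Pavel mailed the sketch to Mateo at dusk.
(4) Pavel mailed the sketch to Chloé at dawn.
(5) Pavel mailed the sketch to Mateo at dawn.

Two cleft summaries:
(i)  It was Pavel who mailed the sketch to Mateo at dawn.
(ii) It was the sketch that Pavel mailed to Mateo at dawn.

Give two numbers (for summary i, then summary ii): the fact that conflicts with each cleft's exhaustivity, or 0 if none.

0, 0

Summary (i) focuses "Pavel" (the agent); background thing = the sketch, recipient = Mateo, setting = at dawn. No fact matches that background with a different agent, so 0.
Summary (ii) focuses "the sketch" (the thing); background agent = Pavel, recipient = Mateo, setting = at dawn. No fact matches that background with a different thing, so 0.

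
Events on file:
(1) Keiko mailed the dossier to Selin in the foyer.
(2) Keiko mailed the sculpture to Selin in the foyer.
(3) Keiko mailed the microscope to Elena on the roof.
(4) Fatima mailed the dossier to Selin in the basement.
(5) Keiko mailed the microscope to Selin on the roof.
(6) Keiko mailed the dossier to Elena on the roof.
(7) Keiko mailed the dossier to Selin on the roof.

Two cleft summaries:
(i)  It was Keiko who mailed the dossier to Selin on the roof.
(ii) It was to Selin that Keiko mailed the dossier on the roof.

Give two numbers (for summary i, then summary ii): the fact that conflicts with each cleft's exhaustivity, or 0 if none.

(i): focus "Keiko". No fact shares the dossier as thing and Selin as recipient and on the roof as setting with a different agent. 0.
(ii): focus "Selin". Looking for Keiko as agent and the dossier as thing and on the roof as setting with some other recipient — fact (6) has Elena there. Refuted.

0, 6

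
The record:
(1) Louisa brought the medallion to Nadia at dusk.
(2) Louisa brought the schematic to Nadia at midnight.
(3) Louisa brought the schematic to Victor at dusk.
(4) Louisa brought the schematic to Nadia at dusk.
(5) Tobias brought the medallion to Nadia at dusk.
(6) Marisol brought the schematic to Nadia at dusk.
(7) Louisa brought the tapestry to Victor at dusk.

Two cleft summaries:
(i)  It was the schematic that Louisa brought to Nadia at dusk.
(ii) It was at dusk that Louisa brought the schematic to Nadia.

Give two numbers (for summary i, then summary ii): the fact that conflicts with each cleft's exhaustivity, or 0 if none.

1, 2

Summary (i) focuses "the schematic" (the thing); background Louisa as agent and Nadia as recipient and at dusk as setting. Fact (1) matches that background with thing = the medallion — refutes (i).
Summary (ii) focuses "at dusk" (the setting); background Louisa as agent and the schematic as thing and Nadia as recipient. Fact (2) matches that background with setting = at midnight — refutes (ii).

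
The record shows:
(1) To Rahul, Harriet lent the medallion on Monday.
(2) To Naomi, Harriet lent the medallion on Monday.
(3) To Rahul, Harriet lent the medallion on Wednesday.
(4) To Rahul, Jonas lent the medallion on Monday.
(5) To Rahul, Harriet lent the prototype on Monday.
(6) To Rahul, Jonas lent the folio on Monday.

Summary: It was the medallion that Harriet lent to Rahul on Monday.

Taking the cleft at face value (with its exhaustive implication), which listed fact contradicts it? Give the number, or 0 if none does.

The cleft puts "the medallion" in focus and presupposes the open proposition with Harriet as agent and Rahul as recipient and on Monday as setting.
The exhaustive reading says no other thing fits that background.
Fact (5) shares the background but with thing = the prototype; exhaustivity is violated.

5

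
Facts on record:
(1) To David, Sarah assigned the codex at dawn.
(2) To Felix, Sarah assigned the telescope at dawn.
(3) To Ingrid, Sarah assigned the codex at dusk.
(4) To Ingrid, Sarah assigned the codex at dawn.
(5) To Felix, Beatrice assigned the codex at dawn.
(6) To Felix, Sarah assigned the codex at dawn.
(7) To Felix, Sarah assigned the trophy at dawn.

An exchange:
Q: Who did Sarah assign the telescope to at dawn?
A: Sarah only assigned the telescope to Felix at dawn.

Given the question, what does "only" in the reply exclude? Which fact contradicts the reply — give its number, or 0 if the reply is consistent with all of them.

The question "Who did ... to ...?" targets the recipient, so in the reply the focus falls on "Felix".
"Only" then excludes alternative recipients while the background — agent = Sarah, thing = the telescope, setting = at dawn — is held fixed.
No fact keeps agent = Sarah, thing = the telescope, setting = at dawn while changing the recipient; every other fact differs on something backgrounded. The reply stands.
(Fact (6) would refute a reading with focus on the thing — but that is not what the question asks.)

0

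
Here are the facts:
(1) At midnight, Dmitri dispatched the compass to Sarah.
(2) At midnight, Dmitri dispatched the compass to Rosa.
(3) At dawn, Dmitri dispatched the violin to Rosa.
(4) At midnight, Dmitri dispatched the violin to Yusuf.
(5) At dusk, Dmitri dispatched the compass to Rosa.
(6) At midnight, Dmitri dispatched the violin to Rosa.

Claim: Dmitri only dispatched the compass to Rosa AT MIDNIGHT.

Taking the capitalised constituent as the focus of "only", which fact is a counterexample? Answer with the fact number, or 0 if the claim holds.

The capitals mark "at midnight" as focus. So "only" rules out other settings, with the rest (same agent, thing, recipient (Dmitri / the compass / Rosa)) as background.
Fact (5) shares the background but differs in setting (at dusk) — a counterexample.

5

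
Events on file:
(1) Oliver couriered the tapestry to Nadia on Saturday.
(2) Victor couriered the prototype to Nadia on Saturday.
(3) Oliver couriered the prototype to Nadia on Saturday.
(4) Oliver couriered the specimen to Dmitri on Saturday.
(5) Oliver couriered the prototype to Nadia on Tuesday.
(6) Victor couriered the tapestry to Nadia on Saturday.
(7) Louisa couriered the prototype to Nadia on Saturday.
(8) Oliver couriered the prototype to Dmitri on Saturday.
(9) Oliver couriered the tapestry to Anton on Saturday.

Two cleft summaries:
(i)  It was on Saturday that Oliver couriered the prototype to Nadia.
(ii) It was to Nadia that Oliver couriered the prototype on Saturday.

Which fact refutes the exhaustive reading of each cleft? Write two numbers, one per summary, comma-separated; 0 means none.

(i): focus "on Saturday". Looking for same agent, thing, recipient (Oliver / the prototype / Nadia) with some other setting — fact (5) has on Tuesday there. Refuted.
(ii): focus "Nadia". Looking for same agent, thing, setting (Oliver / the prototype / on Saturday) with some other recipient — fact (8) has Dmitri there. Refuted.

5, 8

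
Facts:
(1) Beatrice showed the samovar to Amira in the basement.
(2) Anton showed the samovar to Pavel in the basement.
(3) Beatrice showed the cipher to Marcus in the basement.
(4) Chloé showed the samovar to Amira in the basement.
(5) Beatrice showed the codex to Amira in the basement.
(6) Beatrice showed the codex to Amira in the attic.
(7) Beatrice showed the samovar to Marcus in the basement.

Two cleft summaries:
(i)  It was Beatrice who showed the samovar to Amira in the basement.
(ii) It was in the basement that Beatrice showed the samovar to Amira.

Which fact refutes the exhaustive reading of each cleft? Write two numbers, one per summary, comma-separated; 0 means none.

4, 0

Summary (i) focuses "Beatrice" (the agent); background thing = the samovar, recipient = Amira, setting = in the basement. Fact (4) matches that background with agent = Chloé — refutes (i).
Summary (ii) focuses "in the basement" (the setting); background agent = Beatrice, thing = the samovar, recipient = Amira. No fact matches that background with a different setting, so 0.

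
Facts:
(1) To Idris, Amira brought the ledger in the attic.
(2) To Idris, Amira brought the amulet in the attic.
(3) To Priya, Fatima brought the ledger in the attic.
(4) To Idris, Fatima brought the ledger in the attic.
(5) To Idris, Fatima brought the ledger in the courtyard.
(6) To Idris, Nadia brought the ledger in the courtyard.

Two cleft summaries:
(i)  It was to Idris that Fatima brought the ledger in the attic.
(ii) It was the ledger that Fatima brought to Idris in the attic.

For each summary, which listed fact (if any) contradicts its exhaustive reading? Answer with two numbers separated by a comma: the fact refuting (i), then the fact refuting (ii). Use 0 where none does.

3, 0

Summary (i) focuses "Idris" (the recipient); background same agent, thing, setting (Fatima / the ledger / in the attic). Fact (3) matches that background with recipient = Priya — refutes (i).
Summary (ii) focuses "the ledger" (the thing); background same agent, recipient, setting (Fatima / Idris / in the attic). No fact matches that background with a different thing, so 0.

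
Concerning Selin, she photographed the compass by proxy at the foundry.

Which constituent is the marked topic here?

The construction explicitly marks "Selin" as what the sentence is about — the topic.
The remainder of the clause is the comment (what is said about the topic).

Selin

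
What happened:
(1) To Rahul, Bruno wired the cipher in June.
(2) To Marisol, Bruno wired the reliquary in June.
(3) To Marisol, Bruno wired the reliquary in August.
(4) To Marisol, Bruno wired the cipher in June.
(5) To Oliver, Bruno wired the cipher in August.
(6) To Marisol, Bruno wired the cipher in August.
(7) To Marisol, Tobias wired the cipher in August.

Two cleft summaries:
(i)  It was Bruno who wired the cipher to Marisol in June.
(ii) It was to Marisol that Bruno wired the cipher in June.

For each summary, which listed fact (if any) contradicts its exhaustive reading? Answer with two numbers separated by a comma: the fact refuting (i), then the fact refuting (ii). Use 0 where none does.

0, 1

Summary (i) focuses "Bruno" (the agent); background same thing, recipient, setting (the cipher / Marisol / in June). No fact matches that background with a different agent, so 0.
Summary (ii) focuses "Marisol" (the recipient); background same agent, thing, setting (Bruno / the cipher / in June). Fact (1) matches that background with recipient = Rahul — refutes (ii).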